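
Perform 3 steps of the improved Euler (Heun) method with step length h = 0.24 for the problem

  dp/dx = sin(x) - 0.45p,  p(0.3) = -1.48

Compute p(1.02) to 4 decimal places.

Heun: k1 = f(x_n, p_n); k2 = f(x_n + h, p_n + h·k1); p_{n+1} = p_n + (h/2)·(k1 + k2).
x=0.300000, p=-1.480000:
  k1 = f(0.300000, -1.480000) = 0.961520
  k2 = f(0.540000, -1.249235) = 1.076292
  p ← -1.480000 + (0.24/2)·(0.961520 + 1.076292) = -1.235463
x=0.540000, p=-1.235463:
  k1 = f(0.540000, -1.235463) = 1.070094
  k2 = f(0.780000, -0.978640) = 1.143667
  p ← -1.235463 + (0.24/2)·(1.070094 + 1.143667) = -0.969811
x=0.780000, p=-0.969811:
  k1 = f(0.780000, -0.969811) = 1.139694
  k2 = f(1.020000, -0.696285) = 1.165436
  p ← -0.969811 + (0.24/2)·(1.139694 + 1.165436) = -0.693196
p(1.02) ≈ -0.6932

-0.6932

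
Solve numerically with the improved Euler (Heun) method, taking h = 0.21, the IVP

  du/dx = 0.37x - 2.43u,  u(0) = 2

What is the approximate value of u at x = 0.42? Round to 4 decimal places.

Heun: k1 = f(x_n, u_n); k2 = f(x_n + h, u_n + h·k1); u_{n+1} = u_n + (h/2)·(k1 + k2).
x=0.000000, u=2.000000:
  k1 = f(0.000000, 2.000000) = -4.860000
  k2 = f(0.210000, 0.979400) = -2.302242
  u ← 2.000000 + (0.21/2)·(-4.860000 + (-2.302242)) = 1.247965
x=0.210000, u=1.247965:
  k1 = f(0.210000, 1.247965) = -2.954854
  k2 = f(0.420000, 0.627445) = -1.369292
  u ← 1.247965 + (0.21/2)·(-2.954854 + (-1.369292)) = 0.793929
u(0.42) ≈ 0.7939

0.7939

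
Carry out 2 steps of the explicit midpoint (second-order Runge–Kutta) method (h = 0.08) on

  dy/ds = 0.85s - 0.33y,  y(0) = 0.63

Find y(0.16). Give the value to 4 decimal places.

0.6083

Midpoint: k1 = f(s_n, y_n); k2 = f(s_n + h/2, y_n + (h/2)·k1); y_{n+1} = y_n + h·k2.
s=0.000000, y=0.630000:
  k1 = f(0.000000, 0.630000) = -0.207900
  k2 = f(0.040000, 0.621684) = -0.171156
  y ← 0.630000 + 0.08·(-0.171156) = 0.616308
s=0.080000, y=0.616308:
  k1 = f(0.080000, 0.616308) = -0.135381
  k2 = f(0.120000, 0.610892) = -0.099594
  y ← 0.616308 + 0.08·(-0.099594) = 0.608340
y(0.16) ≈ 0.6083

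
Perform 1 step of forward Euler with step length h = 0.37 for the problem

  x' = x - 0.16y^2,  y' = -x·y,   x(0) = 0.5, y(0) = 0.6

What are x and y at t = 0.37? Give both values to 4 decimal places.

Euler on (x,y): x_{n+1} = x_n + h·x', y_{n+1} = y_n + h·y'.
0.000000: (0.500000, 0.600000); f=(0.442400, -0.300000) → (0.663688, 0.489000)
(x(0.37), y(0.37)) ≈ (0.6637, 0.4890)

0.6637, 0.4890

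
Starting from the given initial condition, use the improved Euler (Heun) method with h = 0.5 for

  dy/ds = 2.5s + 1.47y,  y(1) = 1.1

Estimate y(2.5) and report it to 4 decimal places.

Heun: k1 = f(s_n, y_n); k2 = f(s_n + h, y_n + h·k1); y_{n+1} = y_n + (h/2)·(k1 + k2).
s=1.000000, y=1.100000:
  k1 = f(1.000000, 1.100000) = 4.117000
  k2 = f(1.500000, 3.158500) = 8.392995
  y ← 1.100000 + (0.5/2)·(4.117000 + 8.392995) = 4.227499
s=1.500000, y=4.227499:
  k1 = f(1.500000, 4.227499) = 9.964423
  k2 = f(2.000000, 9.209710) = 18.538274
  y ← 4.227499 + (0.5/2)·(9.964423 + 18.538274) = 11.353173
s=2.000000, y=11.353173:
  k1 = f(2.000000, 11.353173) = 21.689164
  k2 = f(2.500000, 22.197755) = 38.880700
  y ← 11.353173 + (0.5/2)·(21.689164 + 38.880700) = 26.495639
y(2.5) ≈ 26.4956

26.4956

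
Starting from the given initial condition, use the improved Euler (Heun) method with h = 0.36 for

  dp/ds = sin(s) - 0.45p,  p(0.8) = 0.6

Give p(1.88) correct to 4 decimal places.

1.1607

Heun: k1 = f(s_n, p_n); k2 = f(s_n + h, p_n + h·k1); p_{n+1} = p_n + (h/2)·(k1 + k2).
s=0.800000, p=0.600000:
  k1 = f(0.800000, 0.600000) = 0.447356
  k2 = f(1.160000, 0.761048) = 0.574331
  p ← 0.600000 + (0.36/2)·(0.447356 + 0.574331) = 0.783904
s=1.160000, p=0.783904:
  k1 = f(1.160000, 0.783904) = 0.564046
  k2 = f(1.520000, 0.986960) = 0.554578
  p ← 0.783904 + (0.36/2)·(0.564046 + 0.554578) = 0.985256
s=1.520000, p=0.985256:
  k1 = f(1.520000, 0.985256) = 0.555345
  k2 = f(1.880000, 1.185180) = 0.419245
  p ← 0.985256 + (0.36/2)·(0.555345 + 0.419245) = 1.160682
p(1.88) ≈ 1.1607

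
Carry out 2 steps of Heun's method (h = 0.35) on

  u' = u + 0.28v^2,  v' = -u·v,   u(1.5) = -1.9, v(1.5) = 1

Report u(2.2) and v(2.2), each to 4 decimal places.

-2.5014, 4.9092

Heun on (u,v): k1 = f(t_n, state_n); k2 = f(t_n + h, state_n + h·k1); state_{n+1} = state_n + (h/2)·(k1 + k2).
1.500000: (-1.900000, 1.000000)
  k1 = (-1.620000, 1.900000)
  predictor → (-2.467000, 1.665000)
  k2 = (-1.690777, 4.107555)
  → (-2.479386, 2.051322)
1.850000: (-2.479386, 2.051322)
  k1 = (-1.301168, 5.086019)
  predictor → (-2.934795, 3.831429)
  k2 = (1.175563, 11.244457)
  → (-2.501367, 4.909155)
(u(2.2), v(2.2)) ≈ (-2.5014, 4.9092)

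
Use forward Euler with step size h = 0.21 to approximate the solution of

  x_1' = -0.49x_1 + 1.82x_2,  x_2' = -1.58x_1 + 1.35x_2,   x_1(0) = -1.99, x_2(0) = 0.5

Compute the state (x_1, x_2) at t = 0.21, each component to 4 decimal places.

Euler on (x_1,x_2): x_1_{n+1} = x_1_n + h·x_1', x_2_{n+1} = x_2_n + h·x_2'.
0.000000: (-1.990000, 0.500000); f=(1.885100, 3.819200) → (-1.594129, 1.302032)
(x_1(0.21), x_2(0.21)) ≈ (-1.5941, 1.3020)

-1.5941, 1.3020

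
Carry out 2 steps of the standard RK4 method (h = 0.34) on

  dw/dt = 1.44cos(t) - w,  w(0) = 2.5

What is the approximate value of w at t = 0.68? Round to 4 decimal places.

RK4: k1 = f(t_n, w_n); k2 = f(t_n + h/2, w_n + (h/2)·k1); k3 = f(t_n + h/2, w_n + (h/2)·k2); k4 = f(t_n + h, w_n + h·k3); w_{n+1} = w_n + (h/6)·(k1 + 2k2 + 2k3 + k4).
t=0.000000, w=2.500000:
  k1 = f(0.000000, 2.500000) = -1.060000
  k2 = f(0.170000, 2.319800) = -0.900558
  k3 = f(0.170000, 2.346905) = -0.927663
  k4 = f(0.340000, 2.184595) = -0.827028
  w ← 2.500000 + (0.34/6)·(k1 + 2k2 + 2k3 + k4) = 2.185870
t=0.340000, w=2.185870:
  k1 = f(0.340000, 2.185870) = -0.828303
  k2 = f(0.510000, 2.045058) = -0.788306
  k3 = f(0.510000, 2.051858) = -0.795106
  k4 = f(0.680000, 1.915534) = -0.795829
  w ← 2.185870 + (0.34/6)·(k1 + 2k2 + 2k3 + k4) = 1.914382
w(0.68) ≈ 1.9144

1.9144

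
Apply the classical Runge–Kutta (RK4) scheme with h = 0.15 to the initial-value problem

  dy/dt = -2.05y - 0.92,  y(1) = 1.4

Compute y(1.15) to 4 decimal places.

RK4: k1 = f(t_n, y_n); k2 = f(t_n + h/2, y_n + (h/2)·k1); k3 = f(t_n + h/2, y_n + (h/2)·k2); k4 = f(t_n + h, y_n + h·k3); y_{n+1} = y_n + (h/6)·(k1 + 2k2 + 2k3 + k4).
t=1.000000, y=1.400000:
  k1 = f(1.000000, 1.400000) = -3.790000
  k2 = f(1.075000, 1.115750) = -3.207287
  k3 = f(1.075000, 1.159453) = -3.296880
  k4 = f(1.150000, 0.905468) = -2.776210
  y ← 1.400000 + (0.15/6)·(k1 + 2k2 + 2k3 + k4) = 0.910636
y(1.15) ≈ 0.9106

0.9106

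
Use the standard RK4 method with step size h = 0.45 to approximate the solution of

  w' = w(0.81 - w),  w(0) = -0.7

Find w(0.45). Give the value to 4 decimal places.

-1.6167

RK4: k1 = f(x_n, w_n); k2 = f(x_n + h/2, w_n + (h/2)·k1); k3 = f(x_n + h/2, w_n + (h/2)·k2); k4 = f(x_n + h, w_n + h·k3); w_{n+1} = w_n + (h/6)·(k1 + 2k2 + 2k3 + k4).
x=0.000000, w=-0.700000:
  k1 = f(0.000000, -0.700000) = -1.057000
  k2 = f(0.225000, -0.937825) = -1.639154
  k3 = f(0.225000, -1.068810) = -2.008090
  k4 = f(0.450000, -1.603640) = -3.870611
  w ← -0.700000 + (0.45/6)·(k1 + 2k2 + 2k3 + k4) = -1.616657
w(0.45) ≈ -1.6167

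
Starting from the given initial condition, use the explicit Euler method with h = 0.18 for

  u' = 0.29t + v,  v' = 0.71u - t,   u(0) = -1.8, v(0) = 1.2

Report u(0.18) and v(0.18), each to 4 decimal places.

Euler on (u,v): u_{n+1} = u_n + h·u', v_{n+1} = v_n + h·v'.
0.000000: (-1.800000, 1.200000); f=(1.200000, -1.278000) → (-1.584000, 0.969960)
(u(0.18), v(0.18)) ≈ (-1.5840, 0.9700)

-1.5840, 0.9700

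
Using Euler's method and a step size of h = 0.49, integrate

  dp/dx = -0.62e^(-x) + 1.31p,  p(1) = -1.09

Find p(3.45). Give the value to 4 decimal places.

Euler: p_{n+1} = p_n + h·f(x_n, p_n).
x=1.000000, p=-1.090000: f=-1.655985 → p ← -1.090000 + 0.49·(-1.655985) = -1.901433
x=1.490000, p=-1.901433: f=-2.630608 → p ← -1.901433 + 0.49·(-2.630608) = -3.190431
x=1.980000, p=-3.190431: f=-4.265067 → p ← -3.190431 + 0.49·(-4.265067) = -5.280314
x=2.470000, p=-5.280314: f=-6.969653 → p ← -5.280314 + 0.49·(-6.969653) = -8.695444
x=2.960000, p=-8.695444: f=-11.423159 → p ← -8.695444 + 0.49·(-11.423159) = -14.292792
p(3.45) ≈ -14.2928

-14.2928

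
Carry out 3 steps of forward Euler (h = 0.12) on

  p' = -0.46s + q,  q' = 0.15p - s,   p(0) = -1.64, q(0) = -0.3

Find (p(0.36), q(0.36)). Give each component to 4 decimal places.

Euler on (p,q): p_{n+1} = p_n + h·p', q_{n+1} = q_n + h·q'.
0.000000: (-1.640000, -0.300000); f=(-0.300000, -0.246000) → (-1.676000, -0.329520)
0.120000: (-1.676000, -0.329520); f=(-0.384720, -0.371400) → (-1.722166, -0.374088)
0.240000: (-1.722166, -0.374088); f=(-0.484488, -0.498325) → (-1.780305, -0.433887)
(p(0.36), q(0.36)) ≈ (-1.7803, -0.4339)

-1.7803, -0.4339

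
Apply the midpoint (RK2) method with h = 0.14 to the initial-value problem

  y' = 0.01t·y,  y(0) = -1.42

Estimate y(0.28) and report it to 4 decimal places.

Midpoint: k1 = f(t_n, y_n); k2 = f(t_n + h/2, y_n + (h/2)·k1); y_{n+1} = y_n + h·k2.
t=0.000000, y=-1.420000:
  k1 = f(0.000000, -1.420000) = 0.000000
  k2 = f(0.070000, -1.420000) = -0.000994
  y ← -1.420000 + 0.14·(-0.000994) = -1.420139
t=0.140000, y=-1.420139:
  k1 = f(0.140000, -1.420139) = -0.001988
  k2 = f(0.210000, -1.420278) = -0.002983
  y ← -1.420139 + 0.14·(-0.002983) = -1.420557
y(0.28) ≈ -1.4206

-1.4206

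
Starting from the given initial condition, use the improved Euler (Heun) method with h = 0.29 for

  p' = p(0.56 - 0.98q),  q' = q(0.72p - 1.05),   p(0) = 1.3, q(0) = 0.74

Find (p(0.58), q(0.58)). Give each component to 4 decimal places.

Heun on (p,q): k1 = f(t_n, state_n); k2 = f(t_n + h, state_n + h·k1); state_{n+1} = state_n + (h/2)·(k1 + k2).
0.000000: (1.300000, 0.740000)
  k1 = (-0.214760, -0.084360)
  predictor → (1.237720, 0.715536)
  k2 = (-0.174797, -0.113657)
  → (1.243514, 0.711288)
0.290000: (1.243514, 0.711288)
  k1 = (-0.170438, -0.110015)
  predictor → (1.194087, 0.679383)
  k2 = (-0.126329, -0.129258)
  → (1.200483, 0.676593)
(p(0.58), q(0.58)) ≈ (1.2005, 0.6766)

1.2005, 0.6766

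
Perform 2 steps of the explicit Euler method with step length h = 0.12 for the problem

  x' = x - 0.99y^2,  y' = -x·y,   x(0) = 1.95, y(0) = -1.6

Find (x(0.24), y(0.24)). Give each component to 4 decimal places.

Euler on (x,y): x_{n+1} = x_n + h·x', y_{n+1} = y_n + h·y'.
0.000000: (1.950000, -1.600000); f=(-0.584400, 3.120000) → (1.879872, -1.225600)
0.120000: (1.879872, -1.225600); f=(0.392798, 2.303971) → (1.927008, -0.949123)
(x(0.24), y(0.24)) ≈ (1.9270, -0.9491)

1.9270, -0.9491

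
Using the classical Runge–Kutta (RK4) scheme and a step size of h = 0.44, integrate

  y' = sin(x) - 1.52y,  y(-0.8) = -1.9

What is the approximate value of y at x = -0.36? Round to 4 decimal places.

RK4: k1 = f(x_n, y_n); k2 = f(x_n + h/2, y_n + (h/2)·k1); k3 = f(x_n + h/2, y_n + (h/2)·k2); k4 = f(x_n + h, y_n + h·k3); y_{n+1} = y_n + (h/6)·(k1 + 2k2 + 2k3 + k4).
x=-0.800000, y=-1.900000:
  k1 = f(-0.800000, -1.900000) = 2.170644
  k2 = f(-0.580000, -1.422458) = 1.614113
  k3 = f(-0.580000, -1.544895) = 1.800217
  k4 = f(-0.360000, -1.107905) = 1.331741
  y ← -1.900000 + (0.44/6)·(k1 + 2k2 + 2k3 + k4) = -1.142390
y(-0.36) ≈ -1.1424

-1.1424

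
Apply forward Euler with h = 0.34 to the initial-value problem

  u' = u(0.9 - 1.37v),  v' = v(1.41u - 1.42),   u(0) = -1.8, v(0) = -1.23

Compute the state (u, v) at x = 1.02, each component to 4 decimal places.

-5.7132, 0.6006

Euler on (u,v): u_{n+1} = u_n + h·u', v_{n+1} = v_n + h·v'.
0.000000: (-1.800000, -1.230000); f=(-4.653180, 4.868340) → (-3.382081, 0.425236)
0.340000: (-3.382081, 0.425236); f=(-1.073565, -2.631670) → (-3.747093, -0.469532)
0.680000: (-3.747093, -0.469532); f=(-5.782736, 3.147463) → (-5.713223, 0.600605)
(u(1.02), v(1.02)) ≈ (-5.7132, 0.6006)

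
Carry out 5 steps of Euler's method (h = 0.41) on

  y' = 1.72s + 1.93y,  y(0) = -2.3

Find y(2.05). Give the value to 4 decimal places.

Euler: y_{n+1} = y_n + h·f(s_n, y_n).
s=0.000000, y=-2.300000: f=-4.439000 → y ← -2.300000 + 0.41·(-4.439000) = -4.119990
s=0.410000, y=-4.119990: f=-7.246381 → y ← -4.119990 + 0.41·(-7.246381) = -7.091006
s=0.820000, y=-7.091006: f=-12.275242 → y ← -7.091006 + 0.41·(-12.275242) = -12.123855
s=1.230000, y=-12.123855: f=-21.283441 → y ← -12.123855 + 0.41·(-21.283441) = -20.850066
s=1.640000, y=-20.850066: f=-37.419827 → y ← -20.850066 + 0.41·(-37.419827) = -36.192195
y(2.05) ≈ -36.1922

-36.1922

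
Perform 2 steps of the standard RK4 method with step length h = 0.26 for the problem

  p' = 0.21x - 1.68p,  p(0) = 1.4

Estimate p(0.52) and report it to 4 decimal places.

RK4: k1 = f(x_n, p_n); k2 = f(x_n + h/2, p_n + (h/2)·k1); k3 = f(x_n + h/2, p_n + (h/2)·k2); k4 = f(x_n + h, p_n + h·k3); p_{n+1} = p_n + (h/6)·(k1 + 2k2 + 2k3 + k4).
x=0.000000, p=1.400000:
  k1 = f(0.000000, 1.400000) = -2.352000
  k2 = f(0.130000, 1.094240) = -1.811023
  k3 = f(0.130000, 1.164567) = -1.929173
  k4 = f(0.260000, 0.898415) = -1.454737
  p ← 1.400000 + (0.26/6)·(k1 + 2k2 + 2k3 + k4) = 0.910891
x=0.260000, p=0.910891:
  k1 = f(0.260000, 0.910891) = -1.475697
  k2 = f(0.390000, 0.719050) = -1.126105
  k3 = f(0.390000, 0.764497) = -1.202456
  k4 = f(0.520000, 0.598253) = -0.895864
  p ← 0.910891 + (0.26/6)·(k1 + 2k2 + 2k3 + k4) = 0.606315
p(0.52) ≈ 0.6063

0.6063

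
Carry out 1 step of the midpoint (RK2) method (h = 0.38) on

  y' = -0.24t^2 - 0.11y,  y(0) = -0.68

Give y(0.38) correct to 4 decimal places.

-0.6555

Midpoint: k1 = f(t_n, y_n); k2 = f(t_n + h/2, y_n + (h/2)·k1); y_{n+1} = y_n + h·k2.
t=0.000000, y=-0.680000:
  k1 = f(0.000000, -0.680000) = 0.074800
  k2 = f(0.190000, -0.665788) = 0.064573
  y ← -0.680000 + 0.38·0.064573 = -0.655462
y(0.38) ≈ -0.6555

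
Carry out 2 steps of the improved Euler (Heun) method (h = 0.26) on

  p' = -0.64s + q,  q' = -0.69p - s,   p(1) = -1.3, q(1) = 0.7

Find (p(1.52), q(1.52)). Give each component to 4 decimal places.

-1.3870, 0.5155

Heun on (p,q): k1 = f(s_n, state_n); k2 = f(s_n + h, state_n + h·k1); state_{n+1} = state_n + (h/2)·(k1 + k2).
1.000000: (-1.300000, 0.700000)
  k1 = (0.060000, -0.103000)
  predictor → (-1.284400, 0.673220)
  k2 = (-0.133180, -0.373764)
  → (-1.309513, 0.638021)
1.260000: (-1.309513, 0.638021)
  k1 = (-0.168379, -0.356436)
  predictor → (-1.353292, 0.545347)
  k2 = (-0.427453, -0.586229)
  → (-1.386972, 0.515474)
(p(1.52), q(1.52)) ≈ (-1.3870, 0.5155)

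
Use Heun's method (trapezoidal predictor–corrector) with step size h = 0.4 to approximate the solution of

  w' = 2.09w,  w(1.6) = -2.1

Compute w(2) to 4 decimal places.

Heun: k1 = f(s_n, w_n); k2 = f(s_n + h, w_n + h·k1); w_{n+1} = w_n + (h/2)·(k1 + k2).
s=1.600000, w=-2.100000:
  k1 = f(1.600000, -2.100000) = -4.389000
  k2 = f(2.000000, -3.855600) = -8.058204
  w ← -2.100000 + (0.4/2)·(-4.389000 + (-8.058204)) = -4.589441
w(2) ≈ -4.5894

-4.5894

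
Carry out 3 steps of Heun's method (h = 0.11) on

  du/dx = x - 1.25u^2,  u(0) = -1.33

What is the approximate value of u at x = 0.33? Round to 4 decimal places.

Heun: k1 = f(x_n, u_n); k2 = f(x_n + h, u_n + h·k1); u_{n+1} = u_n + (h/2)·(k1 + k2).
x=0.000000, u=-1.330000:
  k1 = f(0.000000, -1.330000) = -2.211125
  k2 = f(0.110000, -1.573224) = -2.983791
  u ← -1.330000 + (0.11/2)·(-2.211125 + (-2.983791)) = -1.615720
x=0.110000, u=-1.615720:
  k1 = f(0.110000, -1.615720) = -3.153190
  k2 = f(0.220000, -1.962571) = -4.594608
  u ← -1.615720 + (0.11/2)·(-3.153190 + (-4.594608)) = -2.041849
x=0.220000, u=-2.041849:
  k1 = f(0.220000, -2.041849) = -4.991436
  k2 = f(0.330000, -2.590907) = -8.061000
  u ← -2.041849 + (0.11/2)·(-4.991436 + (-8.061000)) = -2.759733
u(0.33) ≈ -2.7597

-2.7597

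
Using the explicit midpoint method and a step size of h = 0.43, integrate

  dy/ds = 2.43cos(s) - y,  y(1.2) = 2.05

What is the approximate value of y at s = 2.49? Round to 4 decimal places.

-0.1182

Midpoint: k1 = f(s_n, y_n); k2 = f(s_n + h/2, y_n + (h/2)·k1); y_{n+1} = y_n + h·k2.
s=1.200000, y=2.050000:
  k1 = f(1.200000, 2.050000) = -1.169471
  k2 = f(1.415000, 1.798564) = -1.421508
  y ← 2.050000 + 0.43·(-1.421508) = 1.438751
s=1.630000, y=1.438751:
  k1 = f(1.630000, 1.438751) = -1.582532
  k2 = f(1.845000, 1.098507) = -1.756503
  y ← 1.438751 + 0.43·(-1.756503) = 0.683455
s=2.060000, y=0.683455:
  k1 = f(2.060000, 0.683455) = -1.825368
  k2 = f(2.275000, 0.291001) = -1.864249
  y ← 0.683455 + 0.43·(-1.864249) = -0.118172
y(2.49) ≈ -0.1182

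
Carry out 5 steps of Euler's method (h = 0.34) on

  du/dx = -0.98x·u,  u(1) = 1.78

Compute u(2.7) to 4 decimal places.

Euler: u_{n+1} = u_n + h·f(x_n, u_n).
x=1.000000, u=1.780000: f=-1.744400 → u ← 1.780000 + 0.34·(-1.744400) = 1.186904
x=1.340000, u=1.186904: f=-1.558642 → u ← 1.186904 + 0.34·(-1.558642) = 0.656966
x=1.680000, u=0.656966: f=-1.081628 → u ← 0.656966 + 0.34·(-1.081628) = 0.289212
x=2.020000, u=0.289212: f=-0.572524 → u ← 0.289212 + 0.34·(-0.572524) = 0.094554
x=2.360000, u=0.094554: f=-0.218684 → u ← 0.094554 + 0.34·(-0.218684) = 0.020201
u(2.7) ≈ 0.0202

0.0202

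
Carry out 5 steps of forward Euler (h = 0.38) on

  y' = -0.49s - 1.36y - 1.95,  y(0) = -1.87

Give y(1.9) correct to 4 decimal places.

-1.8719

Euler: y_{n+1} = y_n + h·f(s_n, y_n).
s=0.000000, y=-1.870000: f=0.593200 → y ← -1.870000 + 0.38·0.593200 = -1.644584
s=0.380000, y=-1.644584: f=0.100434 → y ← -1.644584 + 0.38·0.100434 = -1.606419
s=0.760000, y=-1.606419: f=-0.137670 → y ← -1.606419 + 0.38·(-0.137670) = -1.658734
s=1.140000, y=-1.658734: f=-0.252722 → y ← -1.658734 + 0.38·(-0.252722) = -1.754768
s=1.520000, y=-1.754768: f=-0.308315 → y ← -1.754768 + 0.38·(-0.308315) = -1.871928
y(1.9) ≈ -1.8719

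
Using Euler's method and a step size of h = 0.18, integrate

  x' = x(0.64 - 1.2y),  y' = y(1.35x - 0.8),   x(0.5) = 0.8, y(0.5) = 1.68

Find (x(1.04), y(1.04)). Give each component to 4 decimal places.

0.3239, 1.7038

Euler on (x,y): x_{n+1} = x_n + h·x', y_{n+1} = y_n + h·y'.
0.500000: (0.800000, 1.680000); f=(-1.100800, 0.470400) → (0.601856, 1.764672)
0.680000: (0.601856, 1.764672); f=(-0.889306, 0.022068) → (0.441781, 1.768644)
0.860000: (0.441781, 1.768644); f=(-0.654884, -0.360089) → (0.323902, 1.703828)
(x(1.04), y(1.04)) ≈ (0.3239, 1.7038)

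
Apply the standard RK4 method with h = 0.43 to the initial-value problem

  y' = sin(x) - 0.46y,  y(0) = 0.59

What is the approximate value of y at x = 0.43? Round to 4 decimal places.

0.5694

RK4: k1 = f(x_n, y_n); k2 = f(x_n + h/2, y_n + (h/2)·k1); k3 = f(x_n + h/2, y_n + (h/2)·k2); k4 = f(x_n + h, y_n + h·k3); y_{n+1} = y_n + (h/6)·(k1 + 2k2 + 2k3 + k4).
x=0.000000, y=0.590000:
  k1 = f(0.000000, 0.590000) = -0.271400
  k2 = f(0.215000, 0.531649) = -0.031211
  k3 = f(0.215000, 0.583290) = -0.054966
  k4 = f(0.430000, 0.566365) = 0.156343
  y ← 0.590000 + (0.43/6)·(k1 + 2k2 + 2k3 + k4) = 0.569402
y(0.43) ≈ 0.5694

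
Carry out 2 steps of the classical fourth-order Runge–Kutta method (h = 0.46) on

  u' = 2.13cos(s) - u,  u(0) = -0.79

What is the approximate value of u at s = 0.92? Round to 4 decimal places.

RK4: k1 = f(s_n, u_n); k2 = f(s_n + h/2, u_n + (h/2)·k1); k3 = f(s_n + h/2, u_n + (h/2)·k2); k4 = f(s_n + h, u_n + h·k3); u_{n+1} = u_n + (h/6)·(k1 + 2k2 + 2k3 + k4).
s=0.000000, u=-0.790000:
  k1 = f(0.000000, -0.790000) = 2.920000
  k2 = f(0.230000, -0.118400) = 2.192309
  k3 = f(0.230000, -0.285769) = 2.359678
  k4 = f(0.460000, 0.295452) = 1.613140
  u ← -0.790000 + (0.46/6)·(k1 + 2k2 + 2k3 + k4) = 0.255512
s=0.460000, u=0.255512:
  k1 = f(0.460000, 0.255512) = 1.653080
  k2 = f(0.690000, 0.635720) = 1.007034
  k3 = f(0.690000, 0.487130) = 1.155624
  k4 = f(0.920000, 0.787099) = 0.503298
  u ← 0.255512 + (0.46/6)·(k1 + 2k2 + 2k3 + k4) = 0.752442
u(0.92) ≈ 0.7524

0.7524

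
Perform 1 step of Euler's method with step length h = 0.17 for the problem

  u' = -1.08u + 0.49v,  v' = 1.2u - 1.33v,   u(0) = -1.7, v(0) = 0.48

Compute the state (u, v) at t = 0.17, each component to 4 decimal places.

-1.3479, 0.0247

Euler on (u,v): u_{n+1} = u_n + h·u', v_{n+1} = v_n + h·v'.
0.000000: (-1.700000, 0.480000); f=(2.071200, -2.678400) → (-1.347896, 0.024672)
(u(0.17), v(0.17)) ≈ (-1.3479, 0.0247)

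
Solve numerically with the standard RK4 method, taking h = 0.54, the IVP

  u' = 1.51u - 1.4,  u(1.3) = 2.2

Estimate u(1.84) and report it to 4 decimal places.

RK4: k1 = f(t_n, u_n); k2 = f(t_n + h/2, u_n + (h/2)·k1); k3 = f(t_n + h/2, u_n + (h/2)·k2); k4 = f(t_n + h, u_n + h·k3); u_{n+1} = u_n + (h/6)·(k1 + 2k2 + 2k3 + k4).
t=1.300000, u=2.200000:
  k1 = f(1.300000, 2.200000) = 1.922000
  k2 = f(1.570000, 2.718940) = 2.705599
  k3 = f(1.570000, 2.930512) = 3.025073
  k4 = f(1.840000, 3.833539) = 4.388644
  u ← 2.200000 + (0.54/6)·(k1 + 2k2 + 2k3 + k4) = 3.799479
u(1.84) ≈ 3.7995

3.7995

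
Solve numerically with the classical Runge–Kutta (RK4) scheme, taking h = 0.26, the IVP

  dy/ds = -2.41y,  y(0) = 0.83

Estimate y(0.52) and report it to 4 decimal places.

RK4: k1 = f(s_n, y_n); k2 = f(s_n + h/2, y_n + (h/2)·k1); k3 = f(s_n + h/2, y_n + (h/2)·k2); k4 = f(s_n + h, y_n + h·k3); y_{n+1} = y_n + (h/6)·(k1 + 2k2 + 2k3 + k4).
s=0.000000, y=0.830000:
  k1 = f(0.000000, 0.830000) = -2.000300
  k2 = f(0.130000, 0.569961) = -1.373606
  k3 = f(0.130000, 0.651431) = -1.569949
  k4 = f(0.260000, 0.421813) = -1.016570
  y ← 0.830000 + (0.26/6)·(k1 + 2k2 + 2k3 + k4) = 0.444161
s=0.260000, y=0.444161:
  k1 = f(0.260000, 0.444161) = -1.070428
  k2 = f(0.390000, 0.305005) = -0.735063
  k3 = f(0.390000, 0.348603) = -0.840133
  k4 = f(0.520000, 0.225726) = -0.544001
  y ← 0.444161 + (0.26/6)·(k1 + 2k2 + 2k3 + k4) = 0.237685
y(0.52) ≈ 0.2377

0.2377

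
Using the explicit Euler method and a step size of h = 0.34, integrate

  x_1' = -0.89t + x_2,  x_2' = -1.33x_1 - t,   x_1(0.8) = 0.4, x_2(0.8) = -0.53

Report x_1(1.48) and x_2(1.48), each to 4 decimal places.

Euler on (x_1,x_2): x_1_{n+1} = x_1_n + h·x_1', x_2_{n+1} = x_2_n + h·x_2'.
0.800000: (0.400000, -0.530000); f=(-1.242000, -1.332000) → (-0.022280, -0.982880)
1.140000: (-0.022280, -0.982880); f=(-1.997480, -1.110368) → (-0.701423, -1.360405)
(x_1(1.48), x_2(1.48)) ≈ (-0.7014, -1.3604)

-0.7014, -1.3604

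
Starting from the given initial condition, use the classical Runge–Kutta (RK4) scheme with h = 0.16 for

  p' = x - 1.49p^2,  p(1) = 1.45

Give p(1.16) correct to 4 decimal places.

RK4: k1 = f(x_n, p_n); k2 = f(x_n + h/2, p_n + (h/2)·k1); k3 = f(x_n + h/2, p_n + (h/2)·k2); k4 = f(x_n + h, p_n + h·k3); p_{n+1} = p_n + (h/6)·(k1 + 2k2 + 2k3 + k4).
x=1.000000, p=1.450000:
  k1 = f(1.000000, 1.450000) = -2.132725
  k2 = f(1.080000, 1.279382) = -1.358859
  k3 = f(1.080000, 1.341291) = -1.600603
  k4 = f(1.160000, 1.193904) = -0.963855
  p ← 1.450000 + (0.16/6)·(k1 + 2k2 + 2k3 + k4) = 1.209587
p(1.16) ≈ 1.2096

1.2096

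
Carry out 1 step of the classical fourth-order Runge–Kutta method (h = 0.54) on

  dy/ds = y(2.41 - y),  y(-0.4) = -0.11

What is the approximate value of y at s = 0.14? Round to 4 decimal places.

-0.4521

RK4: k1 = f(s_n, y_n); k2 = f(s_n + h/2, y_n + (h/2)·k1); k3 = f(s_n + h/2, y_n + (h/2)·k2); k4 = f(s_n + h, y_n + h·k3); y_{n+1} = y_n + (h/6)·(k1 + 2k2 + 2k3 + k4).
s=-0.400000, y=-0.110000:
  k1 = f(-0.400000, -0.110000) = -0.277200
  k2 = f(-0.130000, -0.184844) = -0.479641
  k3 = f(-0.130000, -0.239503) = -0.634564
  k4 = f(0.140000, -0.452665) = -1.295827
  y ← -0.110000 + (0.54/6)·(k1 + 2k2 + 2k3 + k4) = -0.452130
y(0.14) ≈ -0.4521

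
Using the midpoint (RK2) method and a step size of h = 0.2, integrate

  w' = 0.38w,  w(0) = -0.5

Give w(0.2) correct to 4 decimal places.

Midpoint: k1 = f(t_n, w_n); k2 = f(t_n + h/2, w_n + (h/2)·k1); w_{n+1} = w_n + h·k2.
t=0.000000, w=-0.500000:
  k1 = f(0.000000, -0.500000) = -0.190000
  k2 = f(0.100000, -0.519000) = -0.197220
  w ← -0.500000 + 0.2·(-0.197220) = -0.539444
w(0.2) ≈ -0.5394

-0.5394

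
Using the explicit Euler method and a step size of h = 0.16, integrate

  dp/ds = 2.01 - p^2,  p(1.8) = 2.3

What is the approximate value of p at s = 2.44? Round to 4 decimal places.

Euler: p_{n+1} = p_n + h·f(s_n, p_n).
s=1.800000, p=2.300000: f=-3.280000 → p ← 2.300000 + 0.16·(-3.280000) = 1.775200
s=1.960000, p=1.775200: f=-1.141335 → p ← 1.775200 + 0.16·(-1.141335) = 1.592586
s=2.120000, p=1.592586: f=-0.526331 → p ← 1.592586 + 0.16·(-0.526331) = 1.508373
s=2.280000, p=1.508373: f=-0.265190 → p ← 1.508373 + 0.16·(-0.265190) = 1.465943
p(2.44) ≈ 1.4659

1.4659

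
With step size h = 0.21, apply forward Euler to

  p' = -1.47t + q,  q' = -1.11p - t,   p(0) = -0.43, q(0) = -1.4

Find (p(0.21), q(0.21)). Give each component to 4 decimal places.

Euler on (p,q): p_{n+1} = p_n + h·p', q_{n+1} = q_n + h·q'.
0.000000: (-0.430000, -1.400000); f=(-1.400000, 0.477300) → (-0.724000, -1.299767)
(p(0.21), q(0.21)) ≈ (-0.7240, -1.2998)

-0.7240, -1.2998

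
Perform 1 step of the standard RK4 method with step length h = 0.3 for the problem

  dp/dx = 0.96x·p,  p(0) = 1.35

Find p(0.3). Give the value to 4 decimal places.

1.4096

RK4: k1 = f(x_n, p_n); k2 = f(x_n + h/2, p_n + (h/2)·k1); k3 = f(x_n + h/2, p_n + (h/2)·k2); k4 = f(x_n + h, p_n + h·k3); p_{n+1} = p_n + (h/6)·(k1 + 2k2 + 2k3 + k4).
x=0.000000, p=1.350000:
  k1 = f(0.000000, 1.350000) = 0.000000
  k2 = f(0.150000, 1.350000) = 0.194400
  k3 = f(0.150000, 1.379160) = 0.198599
  k4 = f(0.300000, 1.409580) = 0.405959
  p ← 1.350000 + (0.3/6)·(k1 + 2k2 + 2k3 + k4) = 1.409598
p(0.3) ≈ 1.4096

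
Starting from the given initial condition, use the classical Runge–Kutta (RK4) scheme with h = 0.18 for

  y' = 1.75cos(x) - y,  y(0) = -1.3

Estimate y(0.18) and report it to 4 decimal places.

RK4: k1 = f(x_n, y_n); k2 = f(x_n + h/2, y_n + (h/2)·k1); k3 = f(x_n + h/2, y_n + (h/2)·k2); k4 = f(x_n + h, y_n + h·k3); y_{n+1} = y_n + (h/6)·(k1 + 2k2 + 2k3 + k4).
x=0.000000, y=-1.300000:
  k1 = f(0.000000, -1.300000) = 3.050000
  k2 = f(0.090000, -1.025500) = 2.768417
  k3 = f(0.090000, -1.050842) = 2.793760
  k4 = f(0.180000, -0.797123) = 2.518850
  y ← -1.300000 + (0.18/6)·(k1 + 2k2 + 2k3 + k4) = -0.799204
y(0.18) ≈ -0.7992

-0.7992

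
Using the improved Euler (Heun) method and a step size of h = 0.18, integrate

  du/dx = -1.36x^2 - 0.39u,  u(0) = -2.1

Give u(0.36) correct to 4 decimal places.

Heun: k1 = f(x_n, u_n); k2 = f(x_n + h, u_n + h·k1); u_{n+1} = u_n + (h/2)·(k1 + k2).
x=0.000000, u=-2.100000:
  k1 = f(0.000000, -2.100000) = 0.819000
  k2 = f(0.180000, -1.952580) = 0.717442
  u ← -2.100000 + (0.18/2)·(0.819000 + 0.717442) = -1.961720
x=0.180000, u=-1.961720:
  k1 = f(0.180000, -1.961720) = 0.721007
  k2 = f(0.360000, -1.831939) = 0.538200
  u ← -1.961720 + (0.18/2)·(0.721007 + 0.538200) = -1.848392
u(0.36) ≈ -1.8484

-1.8484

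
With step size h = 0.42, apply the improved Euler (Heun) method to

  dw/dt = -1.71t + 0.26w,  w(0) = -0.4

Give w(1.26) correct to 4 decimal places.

Heun: k1 = f(t_n, w_n); k2 = f(t_n + h, w_n + h·k1); w_{n+1} = w_n + (h/2)·(k1 + k2).
t=0.000000, w=-0.400000:
  k1 = f(0.000000, -0.400000) = -0.104000
  k2 = f(0.420000, -0.443680) = -0.833557
  w ← -0.400000 + (0.42/2)·(-0.104000 + (-0.833557)) = -0.596887
t=0.420000, w=-0.596887:
  k1 = f(0.420000, -0.596887) = -0.873391
  k2 = f(0.840000, -0.963711) = -1.686965
  w ← -0.596887 + (0.42/2)·(-0.873391 + (-1.686965)) = -1.134562
t=0.840000, w=-1.134562:
  k1 = f(0.840000, -1.134562) = -1.731386
  k2 = f(1.260000, -1.861744) = -2.638653
  w ← -1.134562 + (0.42/2)·(-1.731386 + (-2.638653)) = -2.052270
w(1.26) ≈ -2.0523

-2.0523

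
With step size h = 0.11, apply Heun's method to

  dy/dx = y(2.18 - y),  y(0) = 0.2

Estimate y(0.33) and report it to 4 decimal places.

0.3732

Heun: k1 = f(x_n, y_n); k2 = f(x_n + h, y_n + h·k1); y_{n+1} = y_n + (h/2)·(k1 + k2).
x=0.000000, y=0.200000:
  k1 = f(0.000000, 0.200000) = 0.396000
  k2 = f(0.110000, 0.243560) = 0.471639
  y ← 0.200000 + (0.11/2)·(0.396000 + 0.471639) = 0.247720
x=0.110000, y=0.247720:
  k1 = f(0.110000, 0.247720) = 0.478665
  k2 = f(0.220000, 0.300373) = 0.564590
  y ← 0.247720 + (0.11/2)·(0.478665 + 0.564590) = 0.305099
x=0.220000, y=0.305099:
  k1 = f(0.220000, 0.305099) = 0.572031
  k2 = f(0.330000, 0.368023) = 0.666849
  y ← 0.305099 + (0.11/2)·(0.572031 + 0.666849) = 0.373238
y(0.33) ≈ 0.3732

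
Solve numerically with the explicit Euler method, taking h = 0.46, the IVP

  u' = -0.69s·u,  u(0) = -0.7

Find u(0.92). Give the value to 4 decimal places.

Euler: u_{n+1} = u_n + h·f(s_n, u_n).
s=0.000000, u=-0.700000: f=0.000000 → u ← -0.700000 + 0.46·0.000000 = -0.700000
s=0.460000, u=-0.700000: f=0.222180 → u ← -0.700000 + 0.46·0.222180 = -0.597797
u(0.92) ≈ -0.5978

-0.5978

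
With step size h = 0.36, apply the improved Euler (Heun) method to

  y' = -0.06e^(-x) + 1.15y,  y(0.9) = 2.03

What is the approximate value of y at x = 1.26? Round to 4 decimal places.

Heun: k1 = f(x_n, y_n); k2 = f(x_n + h, y_n + h·k1); y_{n+1} = y_n + (h/2)·(k1 + k2).
x=0.900000, y=2.030000:
  k1 = f(0.900000, 2.030000) = 2.310106
  k2 = f(1.260000, 2.861638) = 3.273865
  y ← 2.030000 + (0.36/2)·(2.310106 + 3.273865) = 3.035115
y(1.26) ≈ 3.0351

3.0351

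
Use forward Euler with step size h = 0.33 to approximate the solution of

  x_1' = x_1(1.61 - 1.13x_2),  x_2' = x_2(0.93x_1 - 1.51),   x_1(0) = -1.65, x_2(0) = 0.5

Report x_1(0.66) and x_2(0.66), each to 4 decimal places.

Euler on (x_1,x_2): x_1_{n+1} = x_1_n + h·x_1', x_2_{n+1} = x_2_n + h·x_2'.
0.000000: (-1.650000, 0.500000); f=(-1.724250, -1.522250) → (-2.219003, -0.002343)
0.330000: (-2.219003, -0.002343); f=(-3.578468, 0.008371) → (-3.399897, 0.000420)
(x_1(0.66), x_2(0.66)) ≈ (-3.3999, 0.0004)

-3.3999, 0.0004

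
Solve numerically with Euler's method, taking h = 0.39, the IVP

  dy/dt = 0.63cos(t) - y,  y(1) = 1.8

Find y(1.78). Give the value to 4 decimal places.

Euler: y_{n+1} = y_n + h·f(t_n, y_n).
t=1.000000, y=1.800000: f=-1.459610 → y ← 1.800000 + 0.39·(-1.459610) = 1.230752
t=1.390000, y=1.230752: f=-1.117470 → y ← 1.230752 + 0.39·(-1.117470) = 0.794939
y(1.78) ≈ 0.7949

0.7949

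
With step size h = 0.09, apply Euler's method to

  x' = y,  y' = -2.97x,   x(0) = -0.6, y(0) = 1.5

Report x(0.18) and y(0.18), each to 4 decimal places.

Euler on (x,y): x_{n+1} = x_n + h·x', y_{n+1} = y_n + h·y'.
0.000000: (-0.600000, 1.500000); f=(1.500000, 1.782000) → (-0.465000, 1.660380)
0.090000: (-0.465000, 1.660380); f=(1.660380, 1.381050) → (-0.315566, 1.784674)
(x(0.18), y(0.18)) ≈ (-0.3156, 1.7847)

-0.3156, 1.7847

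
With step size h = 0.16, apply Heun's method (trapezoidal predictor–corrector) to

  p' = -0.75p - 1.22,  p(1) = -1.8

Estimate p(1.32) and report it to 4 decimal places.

-1.7631

Heun: k1 = f(x_n, p_n); k2 = f(x_n + h, p_n + h·k1); p_{n+1} = p_n + (h/2)·(k1 + k2).
x=1.000000, p=-1.800000:
  k1 = f(1.000000, -1.800000) = 0.130000
  k2 = f(1.160000, -1.779200) = 0.114400
  p ← -1.800000 + (0.16/2)·(0.130000 + 0.114400) = -1.780448
x=1.160000, p=-1.780448:
  k1 = f(1.160000, -1.780448) = 0.115336
  k2 = f(1.320000, -1.761994) = 0.101496
  p ← -1.780448 + (0.16/2)·(0.115336 + 0.101496) = -1.763101
p(1.32) ≈ -1.7631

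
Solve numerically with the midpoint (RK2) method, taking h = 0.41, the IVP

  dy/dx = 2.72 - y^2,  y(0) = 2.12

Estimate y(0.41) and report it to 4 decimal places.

1.9706

Midpoint: k1 = f(x_n, y_n); k2 = f(x_n + h/2, y_n + (h/2)·k1); y_{n+1} = y_n + h·k2.
x=0.000000, y=2.120000:
  k1 = f(0.000000, 2.120000) = -1.774400
  k2 = f(0.205000, 1.756248) = -0.364407
  y ← 2.120000 + 0.41·(-0.364407) = 1.970593
y(0.41) ≈ 1.9706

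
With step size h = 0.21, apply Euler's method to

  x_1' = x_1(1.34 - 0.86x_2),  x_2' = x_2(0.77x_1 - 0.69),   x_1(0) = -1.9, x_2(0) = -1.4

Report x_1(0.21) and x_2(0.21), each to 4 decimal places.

-2.9151, -0.7670

Euler on (x_1,x_2): x_1_{n+1} = x_1_n + h·x_1', x_2_{n+1} = x_2_n + h·x_2'.
0.000000: (-1.900000, -1.400000); f=(-4.833600, 3.014200) → (-2.915056, -0.767018)
(x_1(0.21), x_2(0.21)) ≈ (-2.9151, -0.7670)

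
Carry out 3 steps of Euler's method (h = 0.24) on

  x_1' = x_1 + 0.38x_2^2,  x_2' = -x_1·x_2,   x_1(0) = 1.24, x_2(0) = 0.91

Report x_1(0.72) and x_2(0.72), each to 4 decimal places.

Euler on (x_1,x_2): x_1_{n+1} = x_1_n + h·x_1', x_2_{n+1} = x_2_n + h·x_2'.
0.000000: (1.240000, 0.910000); f=(1.554678, -1.128400) → (1.613123, 0.639184)
0.240000: (1.613123, 0.639184); f=(1.768374, -1.031082) → (2.037532, 0.391724)
0.480000: (2.037532, 0.391724); f=(2.095843, -0.798151) → (2.540535, 0.200168)
(x_1(0.72), x_2(0.72)) ≈ (2.5405, 0.2002)

2.5405, 0.2002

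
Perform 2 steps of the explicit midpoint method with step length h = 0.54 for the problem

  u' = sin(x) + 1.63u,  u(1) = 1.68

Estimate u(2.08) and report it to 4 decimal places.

Midpoint: k1 = f(x_n, u_n); k2 = f(x_n + h/2, u_n + (h/2)·k1); u_{n+1} = u_n + h·k2.
x=1.000000, u=1.680000:
  k1 = f(1.000000, 1.680000) = 3.579871
  k2 = f(1.270000, 2.646565) = 5.269002
  u ← 1.680000 + 0.54·5.269002 = 4.525261
x=1.540000, u=4.525261:
  k1 = f(1.540000, 4.525261) = 8.375701
  k2 = f(1.810000, 6.786701) = 12.033849
  u ← 4.525261 + 0.54·12.033849 = 11.023539
u(2.08) ≈ 11.0235

11.0235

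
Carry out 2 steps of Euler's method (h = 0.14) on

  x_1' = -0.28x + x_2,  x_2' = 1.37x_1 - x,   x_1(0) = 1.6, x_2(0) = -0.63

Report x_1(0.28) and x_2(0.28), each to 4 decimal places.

Euler on (x_1,x_2): x_1_{n+1} = x_1_n + h·x_1', x_2_{n+1} = x_2_n + h·x_2'.
0.000000: (1.600000, -0.630000); f=(-0.630000, 2.192000) → (1.511800, -0.323120)
0.140000: (1.511800, -0.323120); f=(-0.362320, 1.931166) → (1.461075, -0.052757)
(x_1(0.28), x_2(0.28)) ≈ (1.4611, -0.0528)

1.4611, -0.0528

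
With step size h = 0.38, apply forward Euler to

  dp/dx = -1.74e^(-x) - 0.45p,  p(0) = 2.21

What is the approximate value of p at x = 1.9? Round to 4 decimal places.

-0.2370

Euler: p_{n+1} = p_n + h·f(x_n, p_n).
x=0.000000, p=2.210000: f=-2.734500 → p ← 2.210000 + 0.38·(-2.734500) = 1.170890
x=0.380000, p=1.170890: f=-1.716819 → p ← 1.170890 + 0.38·(-1.716819) = 0.518499
x=0.760000, p=0.518499: f=-1.047064 → p ← 0.518499 + 0.38·(-1.047064) = 0.120614
x=1.140000, p=0.120614: f=-0.610762 → p ← 0.120614 + 0.38·(-0.610762) = -0.111475
x=1.520000, p=-0.111475: f=-0.330395 → p ← -0.111475 + 0.38·(-0.330395) = -0.237025
p(1.9) ≈ -0.2370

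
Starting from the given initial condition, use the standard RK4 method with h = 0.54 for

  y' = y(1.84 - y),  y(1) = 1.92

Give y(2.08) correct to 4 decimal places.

1.8510

RK4: k1 = f(t_n, y_n); k2 = f(t_n + h/2, y_n + (h/2)·k1); k3 = f(t_n + h/2, y_n + (h/2)·k2); k4 = f(t_n + h, y_n + h·k3); y_{n+1} = y_n + (h/6)·(k1 + 2k2 + 2k3 + k4).
t=1.000000, y=1.920000:
  k1 = f(1.000000, 1.920000) = -0.153600
  k2 = f(1.270000, 1.878528) = -0.072376
  k3 = f(1.270000, 1.900458) = -0.114899
  k4 = f(1.540000, 1.857955) = -0.033359
  y ← 1.920000 + (0.54/6)·(k1 + 2k2 + 2k3 + k4) = 1.869464
t=1.540000, y=1.869464:
  k1 = f(1.540000, 1.869464) = -0.055082
  k2 = f(1.810000, 1.854592) = -0.027062
  k3 = f(1.810000, 1.862157) = -0.041261
  k4 = f(2.080000, 1.847183) = -0.013269
  y ← 1.869464 + (0.54/6)·(k1 + 2k2 + 2k3 + k4) = 1.851014
y(2.08) ≈ 1.8510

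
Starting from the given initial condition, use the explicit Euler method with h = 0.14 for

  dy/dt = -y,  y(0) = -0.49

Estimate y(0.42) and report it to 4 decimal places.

Euler: y_{n+1} = y_n + h·f(t_n, y_n).
t=0.000000, y=-0.490000: f=0.490000 → y ← -0.490000 + 0.14·0.490000 = -0.421400
t=0.140000, y=-0.421400: f=0.421400 → y ← -0.421400 + 0.14·0.421400 = -0.362404
t=0.280000, y=-0.362404: f=0.362404 → y ← -0.362404 + 0.14·0.362404 = -0.311667
y(0.42) ≈ -0.3117

-0.3117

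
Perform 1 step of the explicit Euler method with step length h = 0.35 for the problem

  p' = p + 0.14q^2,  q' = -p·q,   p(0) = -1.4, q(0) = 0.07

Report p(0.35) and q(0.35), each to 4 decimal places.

Euler on (p,q): p_{n+1} = p_n + h·p', q_{n+1} = q_n + h·q'.
0.000000: (-1.400000, 0.070000); f=(-1.399314, 0.098000) → (-1.889760, 0.104300)
(p(0.35), q(0.35)) ≈ (-1.8898, 0.1043)

-1.8898, 0.1043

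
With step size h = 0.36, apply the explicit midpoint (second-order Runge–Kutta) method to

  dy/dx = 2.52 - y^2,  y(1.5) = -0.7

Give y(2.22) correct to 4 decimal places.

Midpoint: k1 = f(x_n, y_n); k2 = f(x_n + h/2, y_n + (h/2)·k1); y_{n+1} = y_n + h·k2.
x=1.500000, y=-0.700000:
  k1 = f(1.500000, -0.700000) = 2.030000
  k2 = f(1.680000, -0.334600) = 2.408043
  y ← -0.700000 + 0.36·2.408043 = 0.166895
x=1.860000, y=0.166895:
  k1 = f(1.860000, 0.166895) = 2.492146
  k2 = f(2.040000, 0.615482) = 2.141182
  y ← 0.166895 + 0.36·2.141182 = 0.937721
y(2.22) ≈ 0.9377

0.9377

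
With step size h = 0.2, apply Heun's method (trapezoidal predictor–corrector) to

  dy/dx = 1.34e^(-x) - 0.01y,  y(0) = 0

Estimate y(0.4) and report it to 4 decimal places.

Heun: k1 = f(x_n, y_n); k2 = f(x_n + h, y_n + h·k1); y_{n+1} = y_n + (h/2)·(k1 + k2).
x=0.000000, y=0.000000:
  k1 = f(0.000000, 0.000000) = 1.340000
  k2 = f(0.200000, 0.268000) = 1.094419
  y ← 0.000000 + (0.2/2)·(1.340000 + 1.094419) = 0.243442
x=0.200000, y=0.243442:
  k1 = f(0.200000, 0.243442) = 1.094665
  k2 = f(0.400000, 0.462375) = 0.893605
  y ← 0.243442 + (0.2/2)·(1.094665 + 0.893605) = 0.442269
y(0.4) ≈ 0.4423

0.4423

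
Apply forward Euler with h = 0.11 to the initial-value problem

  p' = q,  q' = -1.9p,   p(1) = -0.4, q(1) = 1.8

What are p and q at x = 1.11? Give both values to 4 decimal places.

-0.2020, 1.8836

Euler on (p,q): p_{n+1} = p_n + h·p', q_{n+1} = q_n + h·q'.
1.000000: (-0.400000, 1.800000); f=(1.800000, 0.760000) → (-0.202000, 1.883600)
(p(1.11), q(1.11)) ≈ (-0.2020, 1.8836)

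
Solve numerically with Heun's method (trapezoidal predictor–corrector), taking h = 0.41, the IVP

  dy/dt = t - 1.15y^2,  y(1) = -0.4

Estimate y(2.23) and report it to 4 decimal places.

Heun: k1 = f(t_n, y_n); k2 = f(t_n + h, y_n + h·k1); y_{n+1} = y_n + (h/2)·(k1 + k2).
t=1.000000, y=-0.400000:
  k1 = f(1.000000, -0.400000) = 0.816000
  k2 = f(1.410000, -0.065440) = 1.405075
  y ← -0.400000 + (0.41/2)·(0.816000 + 1.405075) = 0.055320
t=1.410000, y=0.055320:
  k1 = f(1.410000, 0.055320) = 1.406481
  k2 = f(1.820000, 0.631977) = 1.360695
  y ← 0.055320 + (0.41/2)·(1.406481 + 1.360695) = 0.622591
t=1.820000, y=0.622591:
  k1 = f(1.820000, 0.622591) = 1.374237
  k2 = f(2.230000, 1.186029) = 0.612337
  y ← 0.622591 + (0.41/2)·(1.374237 + 0.612337) = 1.029839
y(2.23) ≈ 1.0298

1.0298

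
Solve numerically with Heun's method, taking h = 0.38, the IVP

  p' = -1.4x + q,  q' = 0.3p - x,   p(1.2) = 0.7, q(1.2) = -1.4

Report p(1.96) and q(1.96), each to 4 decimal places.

-2.4403, -2.7504

Heun on (p,q): k1 = f(x_n, state_n); k2 = f(x_n + h, state_n + h·k1); state_{n+1} = state_n + (h/2)·(k1 + k2).
1.200000: (0.700000, -1.400000)
  k1 = (-3.080000, -0.990000)
  predictor → (-0.470400, -1.776200)
  k2 = (-3.988200, -1.721120)
  → (-0.642958, -1.915113)
1.580000: (-0.642958, -1.915113)
  k1 = (-4.127113, -1.772887)
  predictor → (-2.211261, -2.588810)
  k2 = (-5.332810, -2.623378)
  → (-2.440343, -2.750403)
(p(1.96), q(1.96)) ≈ (-2.4403, -2.7504)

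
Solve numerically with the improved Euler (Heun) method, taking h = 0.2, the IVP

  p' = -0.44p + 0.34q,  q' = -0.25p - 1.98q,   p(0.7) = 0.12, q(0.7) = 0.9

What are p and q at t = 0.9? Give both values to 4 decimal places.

0.1561, 0.6081

Heun on (p,q): k1 = f(t_n, state_n); k2 = f(t_n + h, state_n + h·k1); state_{n+1} = state_n + (h/2)·(k1 + k2).
0.700000: (0.120000, 0.900000)
  k1 = (0.253200, -1.812000)
  predictor → (0.170640, 0.537600)
  k2 = (0.107702, -1.107108)
  → (0.156090, 0.608089)
(p(0.9), q(0.9)) ≈ (0.1561, 0.6081)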